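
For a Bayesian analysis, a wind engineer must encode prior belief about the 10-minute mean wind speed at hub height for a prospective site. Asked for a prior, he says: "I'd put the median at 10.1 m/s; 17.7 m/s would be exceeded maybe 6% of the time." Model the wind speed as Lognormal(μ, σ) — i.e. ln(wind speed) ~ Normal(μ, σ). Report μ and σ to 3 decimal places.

If T ~ Lognormal(μ,σ) then ln T ~ Normal(μ,σ), so the p-quantile of ln T is μ + z_p·σ.
ln(10.1) = 2.313 and ln(17.7) = 2.874; z_{0.5} = 0, z_{0.94} = 1.555.
σ = (2.874 − 2.313)/(1.555 − (0)) = 0.361.
μ = 2.313 − (0)·0.361 = 2.313.

μ ≈ 2.313, σ ≈ 0.361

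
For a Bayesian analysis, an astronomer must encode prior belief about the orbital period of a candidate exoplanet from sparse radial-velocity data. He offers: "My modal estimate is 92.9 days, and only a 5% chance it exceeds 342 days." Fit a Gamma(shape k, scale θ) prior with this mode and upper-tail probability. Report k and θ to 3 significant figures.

k ≈ 2.51, θ ≈ 61.7

Gamma(k,θ) with k>1 has mode (k−1)θ, so θ = 92.9/(k−1).
Need P(X < 342) = 0.95 with θ tied to k this way. Start at k = 2, θ = 92.9: P(X<342) ≈ 0.882.
Too low — raise k to concentrate. Iterating converges to k ≈ 2.51.
Then θ = 92.9/(2.51−1) ≈ 61.7.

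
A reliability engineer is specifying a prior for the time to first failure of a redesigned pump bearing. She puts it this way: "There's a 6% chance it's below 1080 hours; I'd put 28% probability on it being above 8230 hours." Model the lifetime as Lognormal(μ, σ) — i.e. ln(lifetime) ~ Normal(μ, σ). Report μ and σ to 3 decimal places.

If T ~ Lognormal(μ,σ) then ln T ~ Normal(μ,σ), so the p-quantile of ln T is μ + z_p·σ.
ln(1080) = 6.985 and ln(8230) = 9.016; z_{0.06} = -1.555, z_{0.72} = 0.5828.
σ = (9.016 − 6.985)/(0.5828 − (-1.555)) = 0.950.
μ = 6.985 − (-1.555)·0.950 = 8.462.

μ ≈ 8.462, σ ≈ 0.950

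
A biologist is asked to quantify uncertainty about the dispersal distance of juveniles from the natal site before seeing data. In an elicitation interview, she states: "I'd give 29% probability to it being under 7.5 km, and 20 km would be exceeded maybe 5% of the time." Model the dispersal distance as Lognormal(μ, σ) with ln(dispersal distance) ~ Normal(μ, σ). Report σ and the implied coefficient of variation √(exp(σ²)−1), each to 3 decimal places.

If T ~ Lognormal(μ,σ) then ln T ~ Normal(μ,σ), so the p-quantile of ln T is μ + z_p·σ.
ln(7.5) = 2.015 and ln(20) = 2.996; z_{0.29} = -0.5534, z_{0.95} = 1.645.
σ = (2.996 − 2.015)/(1.645 − (-0.5534)) = 0.446.
μ = 2.015 − (-0.5534)·0.446 = 2.262.
CV = √(exp(σ²)−1) = √(exp(0.1991)−1) = 0.469.

σ ≈ 0.446, CV ≈ 0.469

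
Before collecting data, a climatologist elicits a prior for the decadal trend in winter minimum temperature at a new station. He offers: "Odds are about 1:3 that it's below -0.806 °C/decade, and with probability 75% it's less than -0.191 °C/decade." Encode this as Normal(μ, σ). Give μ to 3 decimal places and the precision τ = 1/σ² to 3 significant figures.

The p-quantile of Normal(μ,σ) is μ + z_p·σ, with z_{0.25} = -0.6745 and z_{0.75} = 0.6745.
Eliminate σ: μ = (z₂·x₁ − z₁·x₂)/(z₂ − z₁) = (0.6745·-0.806 − (-0.6745)·-0.191)/1.349 = -0.499.
Then σ = (x₂ − x₁)/(z₂ − z₁) = (-0.191 − -0.806)/1.349 = 0.456.
Precision τ = 1/σ² = 1/0.4559² = 4.81.

μ = -0.499, τ = 4.81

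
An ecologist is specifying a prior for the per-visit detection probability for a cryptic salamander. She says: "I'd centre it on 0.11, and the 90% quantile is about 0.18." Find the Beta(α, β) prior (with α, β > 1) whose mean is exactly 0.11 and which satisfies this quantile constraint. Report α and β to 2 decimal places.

α ≈ 3.92, β ≈ 31.68

With mean 0.11 fixed, write α = 0.11s, β = 0.89s where s = α+β.
Need P(θ < 0.18) = 0.9 under Beta(0.11s, 0.89s). Normal approximation: (q−m)/√(m(1−m)/s) ≈ z_{0.9} = 1.28, so s ≈ 0.11·0.89·(1.28)²/(0.18−0.11)² = 32.8.
At s = 32.8: P(θ<0.18) ≈ 0.893. Adjusting to match 0.9 gives s ≈ 35.60.
So α = 0.11·35.60 ≈ 3.92, β = 0.89·35.60 ≈ 31.68.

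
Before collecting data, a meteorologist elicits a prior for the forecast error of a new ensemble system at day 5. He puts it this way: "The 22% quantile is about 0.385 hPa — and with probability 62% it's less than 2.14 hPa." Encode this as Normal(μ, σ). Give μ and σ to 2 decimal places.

μ = 1.64, σ = 1.63

The p-quantile of Normal(μ,σ) is μ + z_p·σ, with z_{0.22} = -0.7722 and z_{0.62} = 0.3055.
Eliminate σ: μ = (z₂·x₁ − z₁·x₂)/(z₂ − z₁) = (0.3055·0.385 − (-0.7722)·2.14)/1.078 = 1.64.
Then σ = (x₂ − x₁)/(z₂ − z₁) = (2.14 − 0.385)/1.078 = 1.63.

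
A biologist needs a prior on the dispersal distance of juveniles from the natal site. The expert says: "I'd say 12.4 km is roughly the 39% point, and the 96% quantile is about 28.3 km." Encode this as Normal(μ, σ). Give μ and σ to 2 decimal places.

For Normal(μ,σ), the p-quantile is μ + z_p·σ. Here z_{0.39} = -0.2793, z_{0.96} = 1.751.
So 12.4 = μ − 0.2793σ and 28.3 = μ + 1.751σ.
Subtracting: σ = (28.3 − 12.4)/(1.751 − (-0.2793)) = 7.83.
Then μ = 12.4 − (-0.2793)·7.83 = 14.59.

μ = 14.59, σ = 7.83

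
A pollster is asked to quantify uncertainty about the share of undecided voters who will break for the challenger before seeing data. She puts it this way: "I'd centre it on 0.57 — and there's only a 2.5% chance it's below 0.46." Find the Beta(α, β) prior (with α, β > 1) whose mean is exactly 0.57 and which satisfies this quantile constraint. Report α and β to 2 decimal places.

With mean 0.57 fixed, write α = 0.57s, β = 0.43s where s = α+β.
Need P(θ < 0.46) = 0.025 under Beta(0.57s, 0.43s). Normal approximation: (q−m)/√(m(1−m)/s) ≈ z_{0.025} = -1.96, so s ≈ 0.57·0.43·(-1.96)²/(0.46−0.57)² = 77.8.
At s = 77.8: P(θ<0.46) ≈ 0.026. Adjusting to match 0.025 gives s ≈ 78.80.
So α = 0.57·78.80 ≈ 44.91, β = 0.43·78.80 ≈ 33.88.

α ≈ 44.91, β ≈ 33.88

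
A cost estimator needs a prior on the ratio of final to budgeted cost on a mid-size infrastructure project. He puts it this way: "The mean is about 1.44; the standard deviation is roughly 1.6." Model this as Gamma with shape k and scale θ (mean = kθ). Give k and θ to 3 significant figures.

k ≈ 0.81, θ ≈ 1.78

For Gamma(k, scale θ): mean = kθ, variance = kθ², so CV = 1/√k.
CV = SD/mean = 1.6/1.44 = 1.111, hence k = 1/CV² = 0.81.
Then θ = mean/k = 1.44/0.81 = 1.78.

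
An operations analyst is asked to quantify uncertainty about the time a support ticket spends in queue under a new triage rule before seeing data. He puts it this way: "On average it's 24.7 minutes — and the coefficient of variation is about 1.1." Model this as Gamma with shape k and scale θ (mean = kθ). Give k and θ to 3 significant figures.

For Gamma(k, scale θ): mean = kθ, variance = kθ², so CV = 1/√k.
CV = 1.1, hence k = 1/CV² = 0.826.
Then θ = mean/k = 24.7/0.826 = 29.9.

k ≈ 0.826, θ ≈ 29.9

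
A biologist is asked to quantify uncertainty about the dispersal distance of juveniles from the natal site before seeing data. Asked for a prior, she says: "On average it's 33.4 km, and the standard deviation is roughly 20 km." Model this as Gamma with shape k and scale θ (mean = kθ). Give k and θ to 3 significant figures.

For Gamma(k, scale θ): mean = kθ, variance = kθ², so CV = 1/√k.
CV = SD/mean = 20/33.4 = 0.5988, hence k = 1/CV² = 2.79.
Then θ = mean/k = 33.4/2.79 = 12.

k ≈ 2.79, θ ≈ 12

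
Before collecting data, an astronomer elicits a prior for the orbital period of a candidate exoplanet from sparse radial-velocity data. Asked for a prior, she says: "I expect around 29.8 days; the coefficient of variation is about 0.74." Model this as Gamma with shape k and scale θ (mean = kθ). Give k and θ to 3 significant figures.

k ≈ 1.83, θ ≈ 16.3

For Gamma(k, scale θ): mean = kθ, variance = kθ², so CV = 1/√k.
CV = 0.74, hence k = 1/CV² = 1.83.
Then θ = mean/k = 29.8/1.83 = 16.3.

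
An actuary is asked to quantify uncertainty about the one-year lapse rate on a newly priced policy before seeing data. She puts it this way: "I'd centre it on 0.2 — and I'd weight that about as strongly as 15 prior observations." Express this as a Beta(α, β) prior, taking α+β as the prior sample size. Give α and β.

α = 3, β = 12

Under the effective-sample-size interpretation, Beta(α, β) has prior mean α/(α+β) and prior sample size α+β.
So α+β = 15 and α/(α+β) = 0.2, giving α = 0.2·15 = 3 and β = 15 − 3 = 12.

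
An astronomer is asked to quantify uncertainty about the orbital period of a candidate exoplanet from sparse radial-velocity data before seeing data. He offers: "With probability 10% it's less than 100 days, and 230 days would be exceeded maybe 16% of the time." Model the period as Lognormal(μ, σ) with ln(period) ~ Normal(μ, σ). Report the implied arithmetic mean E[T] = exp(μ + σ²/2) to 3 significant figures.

E[T] ≈ 171 days

If T ~ Lognormal(μ,σ) then ln T ~ Normal(μ,σ), so the p-quantile of ln T is μ + z_p·σ.
ln(100) = 4.605 and ln(230) = 5.438; z_{0.1} = -1.282, z_{0.84} = 0.9945.
σ = (5.438 − 4.605)/(0.9945 − (-1.282)) = 0.366.
μ = 4.605 − (-1.282)·0.366 = 5.074.
E[T] = exp(μ + σ²/2) = exp(5.074 + 0.0670) = 171 days.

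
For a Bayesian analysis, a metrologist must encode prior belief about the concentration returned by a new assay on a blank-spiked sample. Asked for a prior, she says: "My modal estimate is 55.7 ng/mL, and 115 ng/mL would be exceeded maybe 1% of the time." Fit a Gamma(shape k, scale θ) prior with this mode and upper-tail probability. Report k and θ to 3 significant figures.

k ≈ 10.3, θ ≈ 6

Gamma(k,θ) with k>1 has mode (k−1)θ, so θ = 55.7/(k−1).
Need P(X < 115) = 0.99 with θ tied to k this way. Start at k = 2, θ = 55.7: P(X<115) ≈ 0.611.
Too low — raise k to concentrate. Iterating converges to k ≈ 10.3.
Then θ = 55.7/(10.3−1) ≈ 6.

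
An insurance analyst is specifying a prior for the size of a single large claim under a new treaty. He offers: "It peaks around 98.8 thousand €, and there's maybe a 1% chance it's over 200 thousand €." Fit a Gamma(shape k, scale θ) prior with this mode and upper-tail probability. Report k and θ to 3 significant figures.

k ≈ 10.9, θ ≈ 10

Gamma(k,θ) with k>1 has mode (k−1)θ, so θ = 98.8/(k−1).
Need P(X < 200) = 0.99 with θ tied to k this way. Start at k = 2, θ = 98.8: P(X<200) ≈ 0.601.
Too low — raise k to concentrate. Iterating converges to k ≈ 10.9.
Then θ = 98.8/(10.9−1) ≈ 10.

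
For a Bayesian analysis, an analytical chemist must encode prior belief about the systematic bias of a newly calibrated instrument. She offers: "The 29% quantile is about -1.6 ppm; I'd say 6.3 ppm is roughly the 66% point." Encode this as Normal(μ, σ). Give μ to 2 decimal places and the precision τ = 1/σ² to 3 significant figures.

μ = 2.93, τ = 0.0149

For Normal(μ,σ), the p-quantile is μ + z_p·σ. Here z_{0.29} = -0.5534, z_{0.66} = 0.4125.
So -1.6 = μ − 0.5534σ and 6.3 = μ + 0.4125σ.
Subtracting: σ = (6.3 − -1.6)/(0.4125 − (-0.5534)) = 8.18.
Then μ = -1.6 − (-0.5534)·8.18 = 2.93.
Precision τ = 1/σ² = 1/8.179² = 0.0149.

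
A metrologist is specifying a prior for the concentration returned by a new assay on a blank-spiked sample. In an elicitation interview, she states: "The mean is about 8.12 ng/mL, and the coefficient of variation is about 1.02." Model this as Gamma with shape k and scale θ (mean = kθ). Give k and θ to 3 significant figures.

k ≈ 0.961, θ ≈ 8.45

For Gamma(k, scale θ): mean = kθ, variance = kθ², so CV = 1/√k.
CV = 1.02, hence k = 1/CV² = 0.961.
Then θ = mean/k = 8.12/0.961 = 8.45.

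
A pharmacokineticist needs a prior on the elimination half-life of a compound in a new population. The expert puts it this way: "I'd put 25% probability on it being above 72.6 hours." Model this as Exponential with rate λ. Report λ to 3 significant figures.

λ ≈ 0.0191

P(T > 72.6) = e^(−λ·72.6) = 0.25, so λ = −ln(0.25)/72.6 = 0.0191.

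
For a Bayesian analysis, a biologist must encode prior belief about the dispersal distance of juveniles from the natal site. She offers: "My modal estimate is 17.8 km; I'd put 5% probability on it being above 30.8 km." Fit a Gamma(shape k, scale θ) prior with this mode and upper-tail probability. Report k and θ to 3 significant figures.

Gamma(k,θ) with k>1 has mode (k−1)θ, so θ = 17.8/(k−1).
Need P(X < 30.8) = 0.95 with θ tied to k this way. Start at k = 2, θ = 17.8: P(X<30.8) ≈ 0.516.
Too low — raise k to concentrate. Iterating converges to k ≈ 10.3.
Then θ = 17.8/(10.3−1) ≈ 1.92.

k ≈ 10.3, θ ≈ 1.92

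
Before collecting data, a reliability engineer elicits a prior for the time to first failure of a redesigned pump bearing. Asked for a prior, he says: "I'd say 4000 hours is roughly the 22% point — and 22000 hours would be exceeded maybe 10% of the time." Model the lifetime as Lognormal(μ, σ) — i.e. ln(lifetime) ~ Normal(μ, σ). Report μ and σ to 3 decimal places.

If T ~ Lognormal(μ,σ) then ln T ~ Normal(μ,σ), so the p-quantile of ln T is μ + z_p·σ.
ln(4000) = 8.294 and ln(22000) = 9.999; z_{0.22} = -0.7722, z_{0.9} = 1.282.
σ = (9.999 − 8.294)/(1.282 − (-0.7722)) = 0.830.
μ = 8.294 − (-0.7722)·0.830 = 8.935.

μ ≈ 8.935, σ ≈ 0.830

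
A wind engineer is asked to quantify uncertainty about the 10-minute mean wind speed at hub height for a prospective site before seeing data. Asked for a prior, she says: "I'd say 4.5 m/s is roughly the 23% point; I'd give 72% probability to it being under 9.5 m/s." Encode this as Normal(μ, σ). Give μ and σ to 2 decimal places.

μ = 7.30, σ = 3.78

The p-quantile of Normal(μ,σ) is μ + z_p·σ, with z_{0.23} = -0.7388 and z_{0.72} = 0.5828.
Eliminate σ: μ = (z₂·x₁ − z₁·x₂)/(z₂ − z₁) = (0.5828·4.5 − (-0.7388)·9.5)/1.322 = 7.30.
Then σ = (x₂ − x₁)/(z₂ − z₁) = (9.5 − 4.5)/1.322 = 3.78.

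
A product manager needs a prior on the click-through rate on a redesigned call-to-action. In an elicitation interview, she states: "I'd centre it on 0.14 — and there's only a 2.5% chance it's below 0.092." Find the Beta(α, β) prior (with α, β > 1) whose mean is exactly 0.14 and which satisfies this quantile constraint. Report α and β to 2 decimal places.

α ≈ 23.61, β ≈ 145.01

With mean 0.14 fixed, write α = 0.14s, β = 0.86s where s = α+β.
Need P(θ < 0.092) = 0.025 under Beta(0.14s, 0.86s). Normal approximation: (q−m)/√(m(1−m)/s) ≈ z_{0.025} = -1.96, so s ≈ 0.14·0.86·(-1.96)²/(0.092−0.14)² = 200.7.
At s = 200.7: P(θ<0.092) ≈ 0.016. Adjusting to match 0.025 gives s ≈ 168.61.
So α = 0.14·168.61 ≈ 23.61, β = 0.86·168.61 ≈ 145.01.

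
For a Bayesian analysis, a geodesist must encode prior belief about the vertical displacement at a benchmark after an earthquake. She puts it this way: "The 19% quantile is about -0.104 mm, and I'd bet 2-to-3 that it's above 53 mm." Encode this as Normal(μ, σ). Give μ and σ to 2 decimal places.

μ = 41.11, σ = 46.94

The p-quantile of Normal(μ,σ) is μ + z_p·σ, with z_{0.19} = -0.8779 and z_{0.6} = 0.2533.
Eliminate σ: μ = (z₂·x₁ − z₁·x₂)/(z₂ − z₁) = (0.2533·-0.104 − (-0.8779)·53)/1.131 = 41.11.
Then σ = (x₂ − x₁)/(z₂ − z₁) = (53 − -0.104)/1.131 = 46.94.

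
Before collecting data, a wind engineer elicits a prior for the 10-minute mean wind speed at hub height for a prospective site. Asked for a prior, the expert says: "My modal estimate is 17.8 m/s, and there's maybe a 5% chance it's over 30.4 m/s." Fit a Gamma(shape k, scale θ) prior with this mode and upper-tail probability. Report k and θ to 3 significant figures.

k ≈ 10.7, θ ≈ 1.83

Gamma(k,θ) with k>1 has mode (k−1)θ, so θ = 17.8/(k−1).
Need P(X < 30.4) = 0.95 with θ tied to k this way. Start at k = 2, θ = 17.8: P(X<30.4) ≈ 0.509.
Too low — raise k to concentrate. Iterating converges to k ≈ 10.7.
Then θ = 17.8/(10.7−1) ≈ 1.83.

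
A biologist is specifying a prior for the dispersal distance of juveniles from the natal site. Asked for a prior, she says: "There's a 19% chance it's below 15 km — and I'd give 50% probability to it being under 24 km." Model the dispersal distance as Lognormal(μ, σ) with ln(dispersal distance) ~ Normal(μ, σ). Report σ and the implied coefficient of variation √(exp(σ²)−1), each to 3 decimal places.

σ ≈ 0.535, CV ≈ 0.576

If T ~ Lognormal(μ,σ) then ln T ~ Normal(μ,σ), so the p-quantile of ln T is μ + z_p·σ.
ln(15) = 2.708 and ln(24) = 3.178; z_{0.19} = -0.8779, z_{0.5} = 0.
σ = (3.178 − 2.708)/(0 − (-0.8779)) = 0.535.
μ = 2.708 − (-0.8779)·0.535 = 3.178.
CV = √(exp(σ²)−1) = √(exp(0.2866)−1) = 0.576.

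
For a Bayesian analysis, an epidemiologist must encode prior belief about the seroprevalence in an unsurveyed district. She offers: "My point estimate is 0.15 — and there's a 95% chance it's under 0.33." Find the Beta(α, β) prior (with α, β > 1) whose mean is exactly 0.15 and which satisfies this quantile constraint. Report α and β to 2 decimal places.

α ≈ 2.02, β ≈ 11.44

With mean 0.15 fixed, write α = 0.15s, β = 0.85s where s = α+β.
Need P(θ < 0.33) = 0.95 under Beta(0.15s, 0.85s). Normal approximation: (q−m)/√(m(1−m)/s) ≈ z_{0.95} = 1.64, so s ≈ 0.15·0.85·(1.64)²/(0.33−0.15)² = 10.6.
At s = 10.6: P(θ<0.33) ≈ 0.933. Adjusting to match 0.95 gives s ≈ 13.46.
So α = 0.15·13.46 ≈ 2.02, β = 0.85·13.46 ≈ 11.44.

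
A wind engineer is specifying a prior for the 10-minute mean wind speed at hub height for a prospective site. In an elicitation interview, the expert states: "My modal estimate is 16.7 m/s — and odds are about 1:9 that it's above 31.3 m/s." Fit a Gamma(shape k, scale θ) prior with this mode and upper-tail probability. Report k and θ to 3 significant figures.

Gamma(k,θ) with k>1 has mode (k−1)θ, so θ = 16.7/(k−1).
Need P(X < 31.3) = 0.9 with θ tied to k this way. Start at k = 2, θ = 16.7: P(X<31.3) ≈ 0.559.
Too low — raise k to concentrate. Iterating converges to k ≈ 5.84.
Then θ = 16.7/(5.84−1) ≈ 3.45.

k ≈ 5.84, θ ≈ 3.45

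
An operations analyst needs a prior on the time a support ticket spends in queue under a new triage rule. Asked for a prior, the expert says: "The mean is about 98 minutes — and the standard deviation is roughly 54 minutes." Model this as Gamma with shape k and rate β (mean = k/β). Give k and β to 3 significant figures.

k ≈ 3.29, β ≈ 0.0336

For Gamma(k, rate β): mean = k/β, variance = k/β², so CV = 1/√k.
CV = SD/mean = 54/98 = 0.551, hence k = 1/CV² = 3.29.
Then β = k/mean = 3.29/98 = 0.0336.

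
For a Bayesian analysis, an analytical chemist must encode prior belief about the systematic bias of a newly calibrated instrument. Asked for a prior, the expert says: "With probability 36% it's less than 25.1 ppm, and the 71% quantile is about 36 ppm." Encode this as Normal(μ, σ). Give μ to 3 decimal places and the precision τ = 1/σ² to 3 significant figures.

μ = 29.385, τ = 0.007

The p-quantile of Normal(μ,σ) is μ + z_p·σ, with z_{0.36} = -0.3585 and z_{0.71} = 0.5534.
Eliminate σ: μ = (z₂·x₁ − z₁·x₂)/(z₂ − z₁) = (0.5534·25.1 − (-0.3585)·36)/0.9118 = 29.385.
Then σ = (x₂ − x₁)/(z₂ − z₁) = (36 − 25.1)/0.9118 = 11.954.
Precision τ = 1/σ² = 1/11.95² = 0.007.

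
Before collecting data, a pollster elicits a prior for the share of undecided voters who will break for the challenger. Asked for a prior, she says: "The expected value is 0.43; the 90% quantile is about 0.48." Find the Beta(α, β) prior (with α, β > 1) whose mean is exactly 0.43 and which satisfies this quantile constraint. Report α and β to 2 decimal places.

α ≈ 69.61, β ≈ 92.27

With mean 0.43 fixed, write α = 0.43s, β = 0.57s where s = α+β.
Need P(θ < 0.48) = 0.9 under Beta(0.43s, 0.57s). Normal approximation: (q−m)/√(m(1−m)/s) ≈ z_{0.9} = 1.28, so s ≈ 0.43·0.57·(1.28)²/(0.48−0.43)² = 161.0.
At s = 161.0: P(θ<0.48) ≈ 0.899. Adjusting to match 0.9 gives s ≈ 161.88.
So α = 0.43·161.88 ≈ 69.61, β = 0.57·161.88 ≈ 92.27.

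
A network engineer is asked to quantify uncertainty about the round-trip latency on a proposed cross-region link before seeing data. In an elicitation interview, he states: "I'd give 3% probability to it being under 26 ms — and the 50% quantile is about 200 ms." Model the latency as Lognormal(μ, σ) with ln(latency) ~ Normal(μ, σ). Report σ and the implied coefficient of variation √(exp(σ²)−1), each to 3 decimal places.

σ ≈ 1.085, CV ≈ 1.498

If T ~ Lognormal(μ,σ) then ln T ~ Normal(μ,σ), so the p-quantile of ln T is μ + z_p·σ.
ln(26) = 3.258 and ln(200) = 5.298; z_{0.03} = -1.881, z_{0.5} = 0.
σ = (5.298 − 3.258)/(0 − (-1.881)) = 1.085.
μ = 3.258 − (-1.881)·1.085 = 5.298.
CV = √(exp(σ²)−1) = √(exp(1.1767)−1) = 1.498.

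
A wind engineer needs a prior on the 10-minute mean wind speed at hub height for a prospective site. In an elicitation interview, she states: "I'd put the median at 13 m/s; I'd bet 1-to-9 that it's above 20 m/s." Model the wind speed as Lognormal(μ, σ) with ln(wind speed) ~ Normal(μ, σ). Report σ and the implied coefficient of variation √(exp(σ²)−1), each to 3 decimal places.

If T ~ Lognormal(μ,σ) then ln T ~ Normal(μ,σ), so the p-quantile of ln T is μ + z_p·σ.
ln(13) = 2.565 and ln(20) = 2.996; z_{0.5} = 0, z_{0.9} = 1.282.
σ = (2.996 − 2.565)/(1.282 − (0)) = 0.336.
μ = 2.565 − (0)·0.336 = 2.565.
CV = √(exp(σ²)−1) = √(exp(0.1130)−1) = 0.346.

σ ≈ 0.336, CV ≈ 0.346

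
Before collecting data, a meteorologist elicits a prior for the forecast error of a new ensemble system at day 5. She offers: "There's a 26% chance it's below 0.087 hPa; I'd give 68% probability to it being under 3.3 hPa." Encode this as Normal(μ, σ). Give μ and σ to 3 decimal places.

The p-quantile of Normal(μ,σ) is μ + z_p·σ, with z_{0.26} = -0.6433 and z_{0.68} = 0.4677.
Eliminate σ: μ = (z₂·x₁ − z₁·x₂)/(z₂ − z₁) = (0.4677·0.087 − (-0.6433)·3.3)/1.111 = 1.947.
Then σ = (x₂ − x₁)/(z₂ − z₁) = (3.3 − 0.087)/1.111 = 2.892.

μ = 1.947, σ = 2.892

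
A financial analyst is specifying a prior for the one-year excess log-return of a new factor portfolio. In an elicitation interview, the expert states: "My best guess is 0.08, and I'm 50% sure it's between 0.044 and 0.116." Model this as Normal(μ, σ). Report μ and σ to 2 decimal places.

A symmetric 50% interval runs μ ± z·σ with z = 0.6745.
Half-width = 0.036, so σ = 0.036/0.6745 = 0.05.
μ is the stated best guess, 0.08.

μ = 0.08, σ = 0.05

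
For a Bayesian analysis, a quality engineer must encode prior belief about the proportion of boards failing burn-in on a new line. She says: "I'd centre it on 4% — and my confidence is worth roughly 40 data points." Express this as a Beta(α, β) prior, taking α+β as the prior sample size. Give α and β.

α = 1.6, β = 38.4

Under the effective-sample-size interpretation, Beta(α, β) has prior mean α/(α+β) and prior sample size α+β.
So α+β = 40 and α/(α+β) = 0.04, giving α = 0.04·40 = 1.6 and β = 40 − 1.6 = 38.4.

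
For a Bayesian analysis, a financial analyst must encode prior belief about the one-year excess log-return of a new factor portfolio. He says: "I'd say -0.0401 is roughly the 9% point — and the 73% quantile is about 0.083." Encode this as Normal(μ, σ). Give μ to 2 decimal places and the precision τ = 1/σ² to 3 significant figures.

The p-quantile of Normal(μ,σ) is μ + z_p·σ, with z_{0.09} = -1.341 and z_{0.73} = 0.6128.
Eliminate σ: μ = (z₂·x₁ − z₁·x₂)/(z₂ − z₁) = (0.6128·-0.0401 − (-1.341)·0.083)/1.954 = 0.04.
Then σ = (x₂ − x₁)/(z₂ − z₁) = (0.083 − -0.0401)/1.954 = 0.06.
Precision τ = 1/σ² = 1/0.06301² = 252.

μ = 0.04, τ = 252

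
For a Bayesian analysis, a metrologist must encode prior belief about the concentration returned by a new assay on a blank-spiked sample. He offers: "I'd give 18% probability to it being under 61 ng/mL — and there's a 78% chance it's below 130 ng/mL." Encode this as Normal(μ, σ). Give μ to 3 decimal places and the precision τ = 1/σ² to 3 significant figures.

For Normal(μ,σ), the p-quantile is μ + z_p·σ. Here z_{0.18} = -0.9154, z_{0.78} = 0.7722.
So 61 = μ − 0.9154σ and 130 = μ + 0.7722σ.
Subtracting: σ = (130 − 61)/(0.7722 − (-0.9154)) = 40.887.
Then μ = 61 − (-0.9154)·40.887 = 98.427.
Precision τ = 1/σ² = 1/40.89² = 0.000598.

μ = 98.427, τ = 0.000598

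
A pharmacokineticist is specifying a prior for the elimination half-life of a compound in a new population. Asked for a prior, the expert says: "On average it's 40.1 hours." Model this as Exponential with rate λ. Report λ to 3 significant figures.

λ ≈ 0.0249

Exponential mean = 1/λ, so λ = 1/40.1 = 0.0249.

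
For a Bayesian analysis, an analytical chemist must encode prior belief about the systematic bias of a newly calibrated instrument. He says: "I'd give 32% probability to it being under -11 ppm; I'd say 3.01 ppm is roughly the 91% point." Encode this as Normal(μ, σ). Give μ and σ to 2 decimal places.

μ = -7.38, σ = 7.75

The p-quantile of Normal(μ,σ) is μ + z_p·σ, with z_{0.32} = -0.4677 and z_{0.91} = 1.341.
Eliminate σ: μ = (z₂·x₁ − z₁·x₂)/(z₂ − z₁) = (1.341·-11 − (-0.4677)·3.01)/1.808 = -7.38.
Then σ = (x₂ − x₁)/(z₂ − z₁) = (3.01 − -11)/1.808 = 7.75.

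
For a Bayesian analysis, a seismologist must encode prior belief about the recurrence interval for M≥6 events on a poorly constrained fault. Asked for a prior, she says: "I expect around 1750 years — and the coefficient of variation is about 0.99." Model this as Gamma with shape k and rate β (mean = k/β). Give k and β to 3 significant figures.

For Gamma(k, rate β): mean = k/β, variance = k/β², so CV = 1/√k.
CV = 0.99, hence k = 1/CV² = 1.02.
Then β = k/mean = 1.02/1750 = 0.000583.

k ≈ 1.02, β ≈ 0.000583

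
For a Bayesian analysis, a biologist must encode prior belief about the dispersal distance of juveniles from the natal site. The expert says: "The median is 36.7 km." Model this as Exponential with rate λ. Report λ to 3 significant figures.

λ ≈ 0.0189

Exponential median = ln 2 / λ, so λ = ln 2 / 36.7 = 0.0189.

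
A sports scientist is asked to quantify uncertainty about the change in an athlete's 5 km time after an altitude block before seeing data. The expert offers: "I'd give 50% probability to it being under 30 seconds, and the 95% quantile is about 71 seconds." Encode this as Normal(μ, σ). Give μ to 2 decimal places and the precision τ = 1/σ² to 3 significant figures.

The p-quantile of Normal(μ,σ) is μ + z_p·σ, with z_{0.5} = 0 and z_{0.95} = 1.645.
Eliminate σ: μ = (z₂·x₁ − z₁·x₂)/(z₂ − z₁) = (1.645·30 − (0)·71)/1.645 = 30.00.
Then σ = (x₂ − x₁)/(z₂ − z₁) = (71 − 30)/1.645 = 24.93.
Precision τ = 1/σ² = 1/24.93² = 0.00161.

μ = 30.00, τ = 0.00161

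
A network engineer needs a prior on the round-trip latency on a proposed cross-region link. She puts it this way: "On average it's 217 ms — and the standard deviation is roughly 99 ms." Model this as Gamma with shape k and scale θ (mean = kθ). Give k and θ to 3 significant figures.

k ≈ 4.8, θ ≈ 45.2

For Gamma(k, scale θ): mean = kθ, variance = kθ², so CV = 1/√k.
CV = SD/mean = 99/217 = 0.4562, hence k = 1/CV² = 4.8.
Then θ = mean/k = 217/4.8 = 45.2.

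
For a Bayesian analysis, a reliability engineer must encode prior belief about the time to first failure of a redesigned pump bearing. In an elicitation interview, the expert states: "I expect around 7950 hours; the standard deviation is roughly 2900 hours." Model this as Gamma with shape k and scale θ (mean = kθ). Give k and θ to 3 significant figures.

k ≈ 7.52, θ ≈ 1060

For Gamma(k, scale θ): mean = kθ, variance = kθ², so CV = 1/√k.
CV = SD/mean = 2900/7950 = 0.3648, hence k = 1/CV² = 7.52.
Then θ = mean/k = 7950/7.52 = 1060.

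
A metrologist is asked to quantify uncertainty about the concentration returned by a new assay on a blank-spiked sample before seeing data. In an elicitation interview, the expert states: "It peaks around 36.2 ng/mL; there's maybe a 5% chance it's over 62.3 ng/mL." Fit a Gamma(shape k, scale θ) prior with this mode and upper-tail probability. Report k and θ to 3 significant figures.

Gamma(k,θ) with k>1 has mode (k−1)θ, so θ = 36.2/(k−1).
Need P(X < 62.3) = 0.95 with θ tied to k this way. Start at k = 2, θ = 36.2: P(X<62.3) ≈ 0.513.
Too low — raise k to concentrate. Iterating converges to k ≈ 10.5.
Then θ = 36.2/(10.5−1) ≈ 3.82.

k ≈ 10.5, θ ≈ 3.82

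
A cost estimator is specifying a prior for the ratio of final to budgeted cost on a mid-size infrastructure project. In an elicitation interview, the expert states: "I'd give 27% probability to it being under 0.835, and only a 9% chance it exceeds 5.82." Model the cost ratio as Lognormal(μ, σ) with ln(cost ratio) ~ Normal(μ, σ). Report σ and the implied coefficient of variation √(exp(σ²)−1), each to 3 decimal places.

If T ~ Lognormal(μ,σ) then ln T ~ Normal(μ,σ), so the p-quantile of ln T is μ + z_p·σ.
ln(0.835) = -0.1803 and ln(5.82) = 1.761; z_{0.27} = -0.6128, z_{0.91} = 1.341.
σ = (1.761 − -0.1803)/(1.341 − (-0.6128)) = 0.994.
μ = -0.1803 − (-0.6128)·0.994 = 0.429.
CV = √(exp(σ²)−1) = √(exp(0.9878)−1) = 1.298.

σ ≈ 0.994, CV ≈ 1.298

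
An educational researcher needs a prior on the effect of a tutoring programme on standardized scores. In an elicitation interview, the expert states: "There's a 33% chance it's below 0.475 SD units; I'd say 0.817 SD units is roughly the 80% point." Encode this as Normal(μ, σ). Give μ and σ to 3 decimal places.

The p-quantile of Normal(μ,σ) is μ + z_p·σ, with z_{0.33} = -0.4399 and z_{0.8} = 0.8416.
Eliminate σ: μ = (z₂·x₁ − z₁·x₂)/(z₂ − z₁) = (0.8416·0.475 − (-0.4399)·0.817)/1.282 = 0.592.
Then σ = (x₂ − x₁)/(z₂ − z₁) = (0.817 − 0.475)/1.282 = 0.267.

μ = 0.592, σ = 0.267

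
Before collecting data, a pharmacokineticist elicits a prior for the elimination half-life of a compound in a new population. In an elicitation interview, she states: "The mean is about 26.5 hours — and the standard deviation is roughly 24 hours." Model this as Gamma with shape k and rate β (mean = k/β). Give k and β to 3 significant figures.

For Gamma(k, rate β): mean = k/β, variance = k/β², so CV = 1/√k.
CV = SD/mean = 24/26.5 = 0.9057, hence k = 1/CV² = 1.22.
Then β = k/mean = 1.22/26.5 = 0.046.

k ≈ 1.22, β ≈ 0.046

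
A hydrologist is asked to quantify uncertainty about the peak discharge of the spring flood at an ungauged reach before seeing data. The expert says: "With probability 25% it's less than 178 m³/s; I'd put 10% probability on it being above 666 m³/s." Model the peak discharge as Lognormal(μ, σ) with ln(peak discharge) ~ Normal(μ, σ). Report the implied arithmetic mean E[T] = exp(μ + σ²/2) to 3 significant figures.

E[T] ≈ 352 m³/s

If T ~ Lognormal(μ,σ) then ln T ~ Normal(μ,σ), so the p-quantile of ln T is μ + z_p·σ.
ln(178) = 5.182 and ln(666) = 6.501; z_{0.25} = -0.6745, z_{0.9} = 1.282.
σ = (6.501 − 5.182)/(1.282 − (-0.6745)) = 0.675.
μ = 5.182 − (-0.6745)·0.675 = 5.637.
E[T] = exp(μ + σ²/2) = exp(5.637 + 0.2275) = 352 m³/s.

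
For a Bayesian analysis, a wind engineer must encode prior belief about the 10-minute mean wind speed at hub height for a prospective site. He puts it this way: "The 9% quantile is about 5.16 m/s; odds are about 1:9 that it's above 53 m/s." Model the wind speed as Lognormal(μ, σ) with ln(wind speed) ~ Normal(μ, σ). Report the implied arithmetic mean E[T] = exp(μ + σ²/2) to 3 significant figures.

If T ~ Lognormal(μ,σ) then ln T ~ Normal(μ,σ), so the p-quantile of ln T is μ + z_p·σ.
ln(5.16) = 1.641 and ln(53) = 3.97; z_{0.09} = -1.341, z_{0.9} = 1.282.
σ = (3.97 − 1.641)/(1.282 − (-1.341)) = 0.888.
μ = 1.641 − (-1.341)·0.888 = 2.832.
E[T] = exp(μ + σ²/2) = exp(2.832 + 0.3945) = 25.2 m/s.

E[T] ≈ 25.2 m/s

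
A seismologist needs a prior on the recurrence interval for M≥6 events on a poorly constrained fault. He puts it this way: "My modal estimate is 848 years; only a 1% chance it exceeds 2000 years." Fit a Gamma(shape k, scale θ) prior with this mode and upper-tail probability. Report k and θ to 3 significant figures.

Gamma(k,θ) with k>1 has mode (k−1)θ, so θ = 848/(k−1).
Need P(X < 2000) = 0.99 with θ tied to k this way. Start at k = 2, θ = 848: P(X<2000) ≈ 0.682.
Too low — raise k to concentrate. Iterating converges to k ≈ 7.46.
Then θ = 848/(7.46−1) ≈ 131.

k ≈ 7.46, θ ≈ 131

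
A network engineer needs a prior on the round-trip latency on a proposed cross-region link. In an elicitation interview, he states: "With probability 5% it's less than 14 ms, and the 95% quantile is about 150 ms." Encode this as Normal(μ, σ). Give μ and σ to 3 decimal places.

For Normal(μ,σ), the p-quantile is μ + z_p·σ. Here z_{0.05} = -1.645, z_{0.95} = 1.645.
So 14 = μ − 1.645σ and 150 = μ + 1.645σ.
Subtracting: σ = (150 − 14)/(1.645 − (-1.645)) = 41.341.
Then μ = 14 − (-1.645)·41.341 = 82.000.

μ = 82.000, σ = 41.341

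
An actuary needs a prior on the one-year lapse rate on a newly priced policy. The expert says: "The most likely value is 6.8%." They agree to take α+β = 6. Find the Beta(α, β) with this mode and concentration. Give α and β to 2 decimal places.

For α,β > 1 the Beta mode is (α−1)/(α+β−2). With α+β = 6, the mode is (α−1)/4.
Set (α−1)/4 = 0.068 → α = 1 + 0.068·4 = 1.27.
β = 6 − α = 4.73.

α = 1.27, β = 4.73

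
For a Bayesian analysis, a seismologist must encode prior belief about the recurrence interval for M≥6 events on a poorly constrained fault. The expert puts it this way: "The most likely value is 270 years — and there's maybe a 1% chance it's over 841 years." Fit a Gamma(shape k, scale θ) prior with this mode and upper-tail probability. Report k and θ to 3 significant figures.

Gamma(k,θ) with k>1 has mode (k−1)θ, so θ = 270/(k−1).
Need P(X < 841) = 0.99 with θ tied to k this way. Start at k = 2, θ = 270: P(X<841) ≈ 0.817.
Too low — raise k to concentrate. Iterating converges to k ≈ 4.46.
Then θ = 270/(4.46−1) ≈ 78.1.

k ≈ 4.46, θ ≈ 78.1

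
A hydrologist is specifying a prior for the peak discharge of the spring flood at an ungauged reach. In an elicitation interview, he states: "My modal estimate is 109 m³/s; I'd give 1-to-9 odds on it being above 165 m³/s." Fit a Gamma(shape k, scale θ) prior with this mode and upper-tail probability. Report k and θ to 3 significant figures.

Gamma(k,θ) with k>1 has mode (k−1)θ, so θ = 109/(k−1).
Need P(X < 165) = 0.9 with θ tied to k this way. Start at k = 2, θ = 109: P(X<165) ≈ 0.447.
Too low — raise k to concentrate. Iterating converges to k ≈ 11.8.
Then θ = 109/(11.8−1) ≈ 10.1.

k ≈ 11.8, θ ≈ 10.1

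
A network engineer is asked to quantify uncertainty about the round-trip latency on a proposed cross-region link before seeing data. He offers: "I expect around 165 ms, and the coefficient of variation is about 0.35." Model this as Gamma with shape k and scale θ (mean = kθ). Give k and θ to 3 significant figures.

k ≈ 8.16, θ ≈ 20.2

For Gamma(k, scale θ): mean = kθ, variance = kθ², so CV = 1/√k.
CV = 0.35, hence k = 1/CV² = 8.16.
Then θ = mean/k = 165/8.16 = 20.2.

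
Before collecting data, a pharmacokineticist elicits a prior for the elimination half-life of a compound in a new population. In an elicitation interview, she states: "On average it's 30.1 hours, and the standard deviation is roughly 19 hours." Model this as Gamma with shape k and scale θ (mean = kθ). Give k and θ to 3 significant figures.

For Gamma(k, scale θ): mean = kθ, variance = kθ², so CV = 1/√k.
CV = SD/mean = 19/30.1 = 0.6312, hence k = 1/CV² = 2.51.
Then θ = mean/k = 30.1/2.51 = 12.

k ≈ 2.51, θ ≈ 12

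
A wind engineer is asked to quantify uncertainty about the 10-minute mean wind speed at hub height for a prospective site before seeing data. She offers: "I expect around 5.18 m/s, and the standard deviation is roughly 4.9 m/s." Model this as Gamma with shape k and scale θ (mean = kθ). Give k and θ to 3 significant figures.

For Gamma(k, scale θ): mean = kθ, variance = kθ², so CV = 1/√k.
CV = SD/mean = 4.9/5.18 = 0.9459, hence k = 1/CV² = 1.12.
Then θ = mean/k = 5.18/1.12 = 4.64.

k ≈ 1.12, θ ≈ 4.64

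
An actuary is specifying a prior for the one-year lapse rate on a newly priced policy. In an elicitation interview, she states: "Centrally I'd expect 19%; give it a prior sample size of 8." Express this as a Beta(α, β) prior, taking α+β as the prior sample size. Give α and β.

α = 1.52, β = 6.48

Under the effective-sample-size interpretation, Beta(α, β) has prior mean α/(α+β) and prior sample size α+β.
So α+β = 8 and α/(α+β) = 0.19, giving α = 0.19·8 = 1.52 and β = 8 − 1.52 = 6.48.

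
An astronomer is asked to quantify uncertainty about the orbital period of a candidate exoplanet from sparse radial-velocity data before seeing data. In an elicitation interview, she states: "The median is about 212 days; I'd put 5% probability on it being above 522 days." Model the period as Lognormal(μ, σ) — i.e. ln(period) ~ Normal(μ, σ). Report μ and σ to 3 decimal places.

μ ≈ 5.357, σ ≈ 0.548

If T ~ Lognormal(μ,σ) then ln T ~ Normal(μ,σ), so the p-quantile of ln T is μ + z_p·σ.
ln(212) = 5.357 and ln(522) = 6.258; z_{0.5} = 0, z_{0.95} = 1.645.
σ = (6.258 − 5.357)/(1.645 − (0)) = 0.548.
μ = 5.357 − (0)·0.548 = 5.357.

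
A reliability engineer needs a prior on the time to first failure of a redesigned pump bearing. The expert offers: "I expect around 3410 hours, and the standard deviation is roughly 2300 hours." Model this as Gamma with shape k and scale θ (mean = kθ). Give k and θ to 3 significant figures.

k ≈ 2.2, θ ≈ 1550

For Gamma(k, scale θ): mean = kθ, variance = kθ², so CV = 1/√k.
CV = SD/mean = 2300/3410 = 0.6745, hence k = 1/CV² = 2.2.
Then θ = mean/k = 3410/2.2 = 1550.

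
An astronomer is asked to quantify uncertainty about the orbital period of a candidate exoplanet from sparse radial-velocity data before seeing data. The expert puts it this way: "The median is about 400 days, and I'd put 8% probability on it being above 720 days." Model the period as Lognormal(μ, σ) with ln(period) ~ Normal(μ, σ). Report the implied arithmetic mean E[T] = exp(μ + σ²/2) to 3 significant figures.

If T ~ Lognormal(μ,σ) then ln T ~ Normal(μ,σ), so the p-quantile of ln T is μ + z_p·σ.
ln(400) = 5.991 and ln(720) = 6.579; z_{0.5} = 0, z_{0.92} = 1.405.
σ = (6.579 − 5.991)/(1.405 − (0)) = 0.418.
μ = 5.991 − (0)·0.418 = 5.991.
E[T] = exp(μ + σ²/2) = exp(5.991 + 0.0875) = 437 days.

E[T] ≈ 437 days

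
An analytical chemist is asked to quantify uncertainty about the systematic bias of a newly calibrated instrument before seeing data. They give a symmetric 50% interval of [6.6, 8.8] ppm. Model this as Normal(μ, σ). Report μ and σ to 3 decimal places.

A symmetric 50% interval runs μ ± z·σ with z = 0.6745.
Half-width = 1.1, so σ = 1.1/0.6745 = 1.631.
μ is the interval midpoint, 7.700.

μ = 7.700, σ = 1.631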